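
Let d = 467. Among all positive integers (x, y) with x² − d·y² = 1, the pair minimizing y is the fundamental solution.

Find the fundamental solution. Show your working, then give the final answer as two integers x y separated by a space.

d=467: √d = [21; 1,1,1,1,3,…,1,1,42] (ℓ=14, even), read p_13/q_13
i=0: a=21 ⇒ p=21, q=1
…
i=3: a=1 ⇒ p=65, q=3
i=4: a=1 ⇒ p=108, q=5
…
i=10: a=1 ⇒ p=358232, q=16577
i=11: a=1 ⇒ p=633697, q=29324
i=12: a=1 ⇒ p=991929, q=45901
i=13: a=1 ⇒ p=1625626, q=75225
→ (1625626, 75225).  Check: 1625626²=2642659891876, 467·75225²=2642659891875, difference 1.

1625626 75225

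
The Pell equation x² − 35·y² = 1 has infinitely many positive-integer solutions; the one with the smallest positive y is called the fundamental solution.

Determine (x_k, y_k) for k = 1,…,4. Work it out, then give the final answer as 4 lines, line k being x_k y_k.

√35 = [5; 1,10, …], period ℓ=2 (even) → k=1
a_0=5:  p_0=5·1+0=5,  q_0=5·0+1=1
a_1=1:  p_1=1·5+1=6,  q_1=1·1+0=1
fundamental: x₁=6, y₁=1  (since 36 − 35·1 = 1)
k=2:  x_2 = 6·6+35·1·1 = 71,  y_2 = 6·1+1·6 = 12
k=3:  x_3 = 6·71+35·1·12 = 846,  y_3 = 6·12+1·71 = 143
k=4:  x_4 = 6·846+35·1·143 = 10081,  y_4 = 6·143+1·846 = 1704

6 1
71 12
846 143
10081 1704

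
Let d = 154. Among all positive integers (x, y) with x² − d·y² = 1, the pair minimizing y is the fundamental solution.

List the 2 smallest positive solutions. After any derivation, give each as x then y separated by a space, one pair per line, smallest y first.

21295 1716
906954049 73084440

d=154: √d = [12; 2,2,3,1,2,1,3,2,2,24] (ℓ=10, even), read p_9/q_9
step 0: (12, 1)  from 12·(1,0) + (0,1)
…
step 8: (8724, 703)  from 2·(3847,310) + (1030,83)
step 9: (21295, 1716)  from 2·(8724,703) + (3847,310)
(x₁, y₁) = (21295, 1716);  21295² − 154·1716² = 1 ✓
n=2: (21295,1716)∘(21295,1716) = (21295·21295+154·1716·1716, 21295·1716+1716·21295) = (906954049,73084440)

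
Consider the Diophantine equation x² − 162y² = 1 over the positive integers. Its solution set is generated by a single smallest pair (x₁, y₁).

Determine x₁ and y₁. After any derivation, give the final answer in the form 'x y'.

19601 1540

d=162: √d = [12; 1,2,1,2,12,2,1,2,1,24] (ℓ=10, even), read p_9/q_9
a_0=12:  p_0=12·1+0=12,  q_0=12·0+1=1
a_1=1:  p_1=1·12+1=13,  q_1=1·1+0=1
a_2=2:  p_2=2·13+12=38,  q_2=2·1+1=3
…
a_4=2:  p_4=2·51+38=140,  q_4=2·4+3=11
…
a_6=2:  p_6=2·1731+140=3602,  q_6=2·136+11=283
…
a_8=2:  p_8=2·5333+3602=14268,  q_8=2·419+283=1121
a_9=1:  p_9=1·14268+5333=19601,  q_9=1·1121+419=1540
→ (19601, 1540).  Check: 19601²=384199201, 162·1540²=384199200, difference 1.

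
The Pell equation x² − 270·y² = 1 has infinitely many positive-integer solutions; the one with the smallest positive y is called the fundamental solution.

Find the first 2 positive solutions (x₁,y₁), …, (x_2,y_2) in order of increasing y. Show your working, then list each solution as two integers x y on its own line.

d=270: √d = [16; 2,3,6,3,2,32] (ℓ=6, even), read p_5/q_5
a_0=16:  p_0=16·1+0=16,  q_0=16·0+1=1
…
a_3=6:  p_3=6·115+33=723,  q_3=6·7+2=44
a_4=3:  p_4=3·723+115=2284,  q_4=3·44+7=139
a_5=2:  p_5=2·2284+723=5291,  q_5=2·139+44=322
→ (5291, 322).  Check: 5291²=27994681, 270·322²=27994680, difference 1.
(x_2, y_2) = (5291·5291 + 270·322·322, 5291·322 + 322·5291) = (55989361, 3407404)

5291 322
55989361 3407404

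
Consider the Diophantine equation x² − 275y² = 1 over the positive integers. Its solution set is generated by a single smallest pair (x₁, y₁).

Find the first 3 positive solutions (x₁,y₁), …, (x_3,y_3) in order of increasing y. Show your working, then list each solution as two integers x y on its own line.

d=275: √d = [16; 1,1,2,1,1,32] (ℓ=6, even), read p_5/q_5
i=0: a=16 ⇒ p=16, q=1
i=1: a=1 ⇒ p=17, q=1
i=2: a=1 ⇒ p=33, q=2
…
i=4: a=1 ⇒ p=116, q=7
i=5: a=1 ⇒ p=199, q=12
fundamental: x₁=199, y₁=12  (since 39601 − 275·144 = 1)
(199+12√275)^2 = 79201 + 4776√275
(199+12√275)^3 = 31521799 + 1900836√275

199 12
79201 4776
31521799 1900836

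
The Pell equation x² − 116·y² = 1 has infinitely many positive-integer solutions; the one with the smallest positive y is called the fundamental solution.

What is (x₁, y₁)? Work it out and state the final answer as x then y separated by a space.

[10; 1,3,2,1,4,1,2,3,1,20] for √116; ℓ=10 ⇒ convergent index 9
a_0=10:  p_0=10·1+0=10,  q_0=10·0+1=1
…
a_3=2:  p_3=2·43+11=97,  q_3=2·4+1=9
a_4=1:  p_4=1·97+43=140,  q_4=1·9+4=13
a_5=4:  p_5=4·140+97=657,  q_5=4·13+9=61
a_6=1:  p_6=1·657+140=797,  q_6=1·61+13=74
a_7=2:  p_7=2·797+657=2251,  q_7=2·74+61=209
a_8=3:  p_8=3·2251+797=7550,  q_8=3·209+74=701
a_9=1:  p_9=1·7550+2251=9801,  q_9=1·701+209=910
fundamental: x₁=9801, y₁=910  (since 96059601 − 116·828100 = 1)

9801 910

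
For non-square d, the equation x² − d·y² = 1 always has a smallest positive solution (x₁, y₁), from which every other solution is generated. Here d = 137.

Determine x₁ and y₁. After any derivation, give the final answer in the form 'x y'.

6083073 519712

[11; 1,2,2,1,1,2,2,1,22] for √137; ℓ=9 ⇒ convergent index 17
a_0=11:  p_0=11·1+0=11,  q_0=11·0+1=1
a_1=1:  p_1=1·11+1=12,  q_1=1·1+0=1
…
a_5=1:  p_5=1·117+82=199,  q_5=1·10+7=17
…
a_10=1:  p_10=1·39597+1744=41341,  q_10=1·3383+149=3532
…
a_13=1:  p_13=1·285899+122279=408178,  q_13=1·24426+10447=34873
…
a_16=2:  p_16=2·1796332+694077=4286741,  q_16=2·153471+59299=366241
a_17=1:  p_17=1·4286741+1796332=6083073,  q_17=1·366241+153471=519712
(x₁, y₁) = (6083073, 519712);  6083073² − 137·519712² = 1 ✓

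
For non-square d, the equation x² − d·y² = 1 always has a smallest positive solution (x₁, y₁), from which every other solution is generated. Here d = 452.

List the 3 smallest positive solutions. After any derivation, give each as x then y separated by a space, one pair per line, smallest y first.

1204353 56648
2900932297217 136448377488
6987493029899166849 328664025545553880

√452 = [21; 3,1,5,3,10,3,5,1,3,42, …], period ℓ=10 (even) → k=9
step 0: (21, 1)  from 21·(1,0) + (0,1)
…
step 2: (85, 4)  from 1·(64,3) + (21,1)
step 3: (489, 23)  from 5·(85,4) + (64,3)
…
step 6: (49579, 2332)  from 3·(16009,753) + (1552,73)
step 7: (263904, 12413)  from 5·(49579,2332) + (16009,753)
step 8: (313483, 14745)  from 1·(263904,12413) + (49579,2332)
step 9: (1204353, 56648)  from 3·(313483,14745) + (263904,12413)
→ (1204353, 56648).  Check: 1204353²=1450466148609, 452·56648²=1450466148608, difference 1.
(1204353+56648√452)^2 = 2900932297217 + 136448377488√452
(1204353+56648√452)^3 = 6987493029899166849 + 328664025545553880√452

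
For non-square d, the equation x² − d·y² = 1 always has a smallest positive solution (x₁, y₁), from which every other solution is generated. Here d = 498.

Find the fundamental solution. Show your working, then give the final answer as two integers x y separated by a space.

179777 8056

√498 = [22; 3,6,22,6,3,44, …], period ℓ=6 (even) → k=5
i=0: a=22 ⇒ p=22, q=1
…
i=2: a=6 ⇒ p=424, q=19
…
i=4: a=6 ⇒ p=56794, q=2545
i=5: a=3 ⇒ p=179777, q=8056
(x₁, y₁) = (179777, 8056);  179777² − 498·8056² = 1 ✓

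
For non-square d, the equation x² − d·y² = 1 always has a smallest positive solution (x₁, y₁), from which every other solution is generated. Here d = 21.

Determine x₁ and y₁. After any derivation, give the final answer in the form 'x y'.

55 12

√21 → a₀=4, period (1,1,2,1,1,8); ℓ=6 even so k=5
a_0=4:  p_0=4·1+0=4,  q_0=4·0+1=1
…
a_4=1:  p_4=1·23+9=32,  q_4=1·5+2=7
a_5=1:  p_5=1·32+23=55,  q_5=1·7+5=12
fundamental: x₁=55, y₁=12  (since 3025 − 21·144 = 1)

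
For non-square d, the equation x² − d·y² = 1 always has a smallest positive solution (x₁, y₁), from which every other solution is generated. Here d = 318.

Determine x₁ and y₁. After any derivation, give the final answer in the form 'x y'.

√318 → a₀=17, period (1,4,1,34); ℓ=4 even so k=3
a_0=17:  p_0=17·1+0=17,  q_0=17·0+1=1
a_1=1:  p_1=1·17+1=18,  q_1=1·1+0=1
a_2=4:  p_2=4·18+17=89,  q_2=4·1+1=5
a_3=1:  p_3=1·89+18=107,  q_3=1·5+1=6
fundamental: x₁=107, y₁=6  (since 11449 − 318·36 = 1)

107 6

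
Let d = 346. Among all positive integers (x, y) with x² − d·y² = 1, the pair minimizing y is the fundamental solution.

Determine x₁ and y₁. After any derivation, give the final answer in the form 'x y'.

√346 = [18; 1,1,1,1,36, …], period ℓ=5 (odd) → k=9
a_0=18:  p_0=18·1+0=18,  q_0=18·0+1=1
a_1=1:  p_1=1·18+1=19,  q_1=1·1+0=1
a_2=1:  p_2=1·19+18=37,  q_2=1·1+1=2
…
a_4=1:  p_4=1·56+37=93,  q_4=1·3+2=5
…
a_7=1:  p_7=1·3497+3404=6901,  q_7=1·188+183=371
a_8=1:  p_8=1·6901+3497=10398,  q_8=1·371+188=559
a_9=1:  p_9=1·10398+6901=17299,  q_9=1·559+371=930
→ (17299, 930).  Check: 17299²=299255401, 346·930²=299255400, difference 1.

17299 930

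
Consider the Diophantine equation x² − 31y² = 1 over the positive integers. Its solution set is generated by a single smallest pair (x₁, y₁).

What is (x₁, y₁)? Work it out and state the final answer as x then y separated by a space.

1520 273

√31 → a₀=5, period (1,1,3,5,3,1,1,10); ℓ=8 even so k=7
k=0  a_k=5  p_k/q_k = 5/1
k=1  a_k=1  p_k/q_k = 6/1
…
k=4  a_k=5  p_k/q_k = 206/37
k=5  a_k=3  p_k/q_k = 657/118
k=6  a_k=1  p_k/q_k = 863/155
k=7  a_k=1  p_k/q_k = 1520/273
fundamental: x₁=1520, y₁=273  (since 2310400 − 31·74529 = 1)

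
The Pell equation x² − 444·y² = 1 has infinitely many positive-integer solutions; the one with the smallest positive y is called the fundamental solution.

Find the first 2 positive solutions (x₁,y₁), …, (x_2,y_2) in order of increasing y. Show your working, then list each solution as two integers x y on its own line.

295 14
174049 8260

[21; 14,42] for √444; ℓ=2 ⇒ convergent index 1
k=0  a_k=21  p_k/q_k = 21/1
k=1  a_k=14  p_k/q_k = 295/14
→ (295, 14).  Check: 295²=87025, 444·14²=87024, difference 1.
n=2: (295,14)∘(295,14) = (295·295+444·14·14, 295·14+14·295) = (174049,8260)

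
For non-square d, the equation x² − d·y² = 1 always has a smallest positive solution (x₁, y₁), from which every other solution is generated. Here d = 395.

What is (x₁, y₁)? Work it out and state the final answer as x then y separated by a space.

159 8

[19; 1,6,1,38] for √395; ℓ=4 ⇒ convergent index 3
step 0: (19, 1)  from 19·(1,0) + (0,1)
…
step 2: (139, 7)  from 6·(20,1) + (19,1)
step 3: (159, 8)  from 1·(139,7) + (20,1)
fundamental: x₁=159, y₁=8  (since 25281 − 395·64 = 1)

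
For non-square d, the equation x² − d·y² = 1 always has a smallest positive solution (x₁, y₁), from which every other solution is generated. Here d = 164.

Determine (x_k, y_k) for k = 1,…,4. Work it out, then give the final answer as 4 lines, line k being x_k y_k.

√164 → a₀=12, period (1,4,6,4,1,24); ℓ=6 even so k=5
a_0=12:  p_0=12·1+0=12,  q_0=12·0+1=1
a_1=1:  p_1=1·12+1=13,  q_1=1·1+0=1
a_2=4:  p_2=4·13+12=64,  q_2=4·1+1=5
a_3=6:  p_3=6·64+13=397,  q_3=6·5+1=31
a_4=4:  p_4=4·397+64=1652,  q_4=4·31+5=129
a_5=1:  p_5=1·1652+397=2049,  q_5=1·129+31=160
(x₁, y₁) = (2049, 160);  2049² − 164·160² = 1 ✓
k=2:  x_2 = 2049·2049+164·160·160 = 8396801,  y_2 = 2049·160+160·2049 = 655680
k=3:  x_3 = 2049·8396801+164·160·655680 = 34410088449,  y_3 = 2049·655680+160·8396801 = 2686976480
k=4:  x_4 = 2049·34410088449+164·160·2686976480 = 141012534067201,  y_4 = 2049·2686976480+160·34410088449 = 11011228959360

2049 160
8396801 655680
34410088449 2686976480
141012534067201 11011228959360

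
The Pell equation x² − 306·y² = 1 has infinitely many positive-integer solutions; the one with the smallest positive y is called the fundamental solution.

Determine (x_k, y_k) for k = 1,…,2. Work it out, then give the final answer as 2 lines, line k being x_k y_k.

35 2
2449 140

√306 = [17; 2,34, …], period ℓ=2 (even) → k=1
a_0=17:  p_0=17·1+0=17,  q_0=17·0+1=1
a_1=2:  p_1=2·17+1=35,  q_1=2·1+0=2
(x₁, y₁) = (35, 2);  35² − 306·2² = 1 ✓
(x_2, y_2) = (35·35 + 306·2·2, 35·2 + 2·35) = (2449, 140)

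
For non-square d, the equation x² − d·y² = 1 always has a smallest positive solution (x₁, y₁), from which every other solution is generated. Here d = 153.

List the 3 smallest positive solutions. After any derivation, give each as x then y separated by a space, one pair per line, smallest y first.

√153 = [12; 2,1,2,2,2,1,2,24, …], period ℓ=8 (even) → k=7
step 0: (12, 1)  from 12·(1,0) + (0,1)
…
step 2: (37, 3)  from 1·(25,2) + (12,1)
step 3: (99, 8)  from 2·(37,3) + (25,2)
…
step 6: (804, 65)  from 1·(569,46) + (235,19)
step 7: (2177, 176)  from 2·(804,65) + (569,46)
→ (2177, 176).  Check: 2177²=4739329, 153·176²=4739328, difference 1.
(2177+176√153)^2 = 9478657 + 766304√153
(2177+176√153)^3 = 41270070401 + 3336487440√153

2177 176
9478657 766304
41270070401 3336487440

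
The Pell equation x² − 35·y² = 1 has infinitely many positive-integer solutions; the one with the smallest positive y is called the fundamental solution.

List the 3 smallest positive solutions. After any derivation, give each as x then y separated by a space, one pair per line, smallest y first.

[5; 1,10] for √35; ℓ=2 ⇒ convergent index 1
k=0  a_k=5  p_k/q_k = 5/1
k=1  a_k=1  p_k/q_k = 6/1
fundamental: x₁=6, y₁=1  (since 36 − 35·1 = 1)
(6+1√35)^2 = 71 + 12√35
(6+1√35)^3 = 846 + 143√35

6 1
71 12
846 143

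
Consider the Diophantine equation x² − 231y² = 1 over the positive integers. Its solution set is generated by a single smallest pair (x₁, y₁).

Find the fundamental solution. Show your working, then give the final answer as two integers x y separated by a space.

76 5

d=231: √d = [15; 5,30] (ℓ=2, even), read p_1/q_1
step 0: (15, 1)  from 15·(1,0) + (0,1)
step 1: (76, 5)  from 5·(15,1) + (1,0)
→ (76, 5).  Check: 76²=5776, 231·5²=5775, difference 1.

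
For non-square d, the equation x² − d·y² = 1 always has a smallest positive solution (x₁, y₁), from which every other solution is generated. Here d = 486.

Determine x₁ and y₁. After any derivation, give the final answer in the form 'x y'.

485 22

[22; 22,44] for √486; ℓ=2 ⇒ convergent index 1
k=0  a_k=22  p_k/q_k = 22/1
k=1  a_k=22  p_k/q_k = 485/22
(x₁, y₁) = (485, 22);  485² − 486·22² = 1 ✓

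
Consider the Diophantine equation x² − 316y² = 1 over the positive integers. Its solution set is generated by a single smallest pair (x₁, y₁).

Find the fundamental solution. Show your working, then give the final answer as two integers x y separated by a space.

d=316: √d = [17; 1,3,2,8,2,3,1,34] (ℓ=8, even), read p_7/q_7
k=0  a_k=17  p_k/q_k = 17/1
k=1  a_k=1  p_k/q_k = 18/1
k=2  a_k=3  p_k/q_k = 71/4
k=3  a_k=2  p_k/q_k = 160/9
k=4  a_k=8  p_k/q_k = 1351/76
k=5  a_k=2  p_k/q_k = 2862/161
k=6  a_k=3  p_k/q_k = 9937/559
k=7  a_k=1  p_k/q_k = 12799/720
(x₁, y₁) = (12799, 720);  12799² − 316·720² = 1 ✓

12799 720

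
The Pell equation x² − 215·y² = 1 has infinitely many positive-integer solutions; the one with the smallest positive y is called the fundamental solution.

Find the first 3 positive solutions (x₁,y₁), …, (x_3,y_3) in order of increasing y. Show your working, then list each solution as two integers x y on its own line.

√215 = [14; 1,1,1,28, …], period ℓ=4 (even) → k=3
k=0  a_k=14  p_k/q_k = 14/1
…
k=2  a_k=1  p_k/q_k = 29/2
k=3  a_k=1  p_k/q_k = 44/3
→ (44, 3).  Check: 44²=1936, 215·3²=1935, difference 1.
(x_2, y_2) = (44·44 + 215·3·3, 44·3 + 3·44) = (3871, 264)
(x_3, y_3) = (44·3871 + 215·3·264, 44·264 + 3·3871) = (340604, 23229)

44 3
3871 264
340604 23229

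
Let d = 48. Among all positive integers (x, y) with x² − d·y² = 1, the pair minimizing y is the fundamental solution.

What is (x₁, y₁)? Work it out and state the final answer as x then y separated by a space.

7 1

d=48: √d = [6; 1,12] (ℓ=2, even), read p_1/q_1
k=0  a_k=6  p_k/q_k = 6/1
k=1  a_k=1  p_k/q_k = 7/1
(x₁, y₁) = (7, 1);  7² − 48·1² = 1 ✓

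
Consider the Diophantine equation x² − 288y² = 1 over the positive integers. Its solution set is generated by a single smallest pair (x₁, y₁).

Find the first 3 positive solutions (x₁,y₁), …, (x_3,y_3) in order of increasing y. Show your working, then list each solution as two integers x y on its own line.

17 1
577 34
19601 1155

[16; 1,32] for √288; ℓ=2 ⇒ convergent index 1
i=0: a=16 ⇒ p=16, q=1
i=1: a=1 ⇒ p=17, q=1
fundamental: x₁=17, y₁=1  (since 289 − 288·1 = 1)
(x_2, y_2) = (17·17 + 288·1·1, 17·1 + 1·17) = (577, 34)
(x_3, y_3) = (17·577 + 288·1·34, 17·34 + 1·577) = (19601, 1155)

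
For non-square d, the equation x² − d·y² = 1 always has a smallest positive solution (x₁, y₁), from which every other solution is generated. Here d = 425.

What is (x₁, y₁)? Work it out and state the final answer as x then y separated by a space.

143649 6968

√425 → a₀=20, period (1,1,1,1,1,1,40); ℓ=7 odd so k=13
a_0=20:  p_0=20·1+0=20,  q_0=20·0+1=1
…
a_2=1:  p_2=1·21+20=41,  q_2=1·1+1=2
a_3=1:  p_3=1·41+21=62,  q_3=1·2+1=3
a_4=1:  p_4=1·62+41=103,  q_4=1·3+2=5
a_5=1:  p_5=1·103+62=165,  q_5=1·5+3=8
a_6=1:  p_6=1·165+103=268,  q_6=1·8+5=13
a_7=40:  p_7=40·268+165=10885,  q_7=40·13+8=528
…
a_9=1:  p_9=1·11153+10885=22038,  q_9=1·541+528=1069
a_10=1:  p_10=1·22038+11153=33191,  q_10=1·1069+541=1610
…
a_12=1:  p_12=1·55229+33191=88420,  q_12=1·2679+1610=4289
a_13=1:  p_13=1·88420+55229=143649,  q_13=1·4289+2679=6968
→ (143649, 6968).  Check: 143649²=20635035201, 425·6968²=20635035200, difference 1.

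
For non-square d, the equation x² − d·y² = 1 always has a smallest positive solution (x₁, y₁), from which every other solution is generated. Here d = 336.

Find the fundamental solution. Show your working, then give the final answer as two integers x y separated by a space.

55 3

√336 = [18; 3,36, …], period ℓ=2 (even) → k=1
k=0  a_k=18  p_k/q_k = 18/1
k=1  a_k=3  p_k/q_k = 55/3
(x₁, y₁) = (55, 3);  55² − 336·3² = 1 ✓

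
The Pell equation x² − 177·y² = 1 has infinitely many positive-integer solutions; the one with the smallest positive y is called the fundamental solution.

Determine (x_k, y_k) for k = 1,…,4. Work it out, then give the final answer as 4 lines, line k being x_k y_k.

√177 → a₀=13, period (3,3,2,8,2,3,3,26); ℓ=8 even so k=7
k=0  a_k=13  p_k/q_k = 13/1
k=1  a_k=3  p_k/q_k = 40/3
…
k=3  a_k=2  p_k/q_k = 306/23
k=4  a_k=8  p_k/q_k = 2581/194
…
k=6  a_k=3  p_k/q_k = 18985/1427
k=7  a_k=3  p_k/q_k = 62423/4692
→ (62423, 4692).  Check: 62423²=3896630929, 177·4692²=3896630928, difference 1.
n=2: (62423,4692)∘(62423,4692) = (62423·62423+177·4692·4692, 62423·4692+4692·62423) = (7793261857,585777432)
n=3: (7793261857,585777432)∘(62423,4692) = (62423·7793261857+177·4692·585777432, 62423·585777432+4692·7793261857) = (972957569736599,73131969270780)
n=4: (972957569736599,73131969270780)∘(62423,4692) = (62423·972957569736599+177·4692·73131969270780, 62423·73131969270780+4692·972957569736599) = (121469860743542176897,9130233834994022448)

62423 4692
7793261857 585777432
972957569736599 73131969270780
121469860743542176897 9130233834994022448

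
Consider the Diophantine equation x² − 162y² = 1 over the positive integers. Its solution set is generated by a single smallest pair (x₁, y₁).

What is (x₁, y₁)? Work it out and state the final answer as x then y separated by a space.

19601 1540

√162 → a₀=12, period (1,2,1,2,12,2,1,2,1,24); ℓ=10 even so k=9
a_0=12:  p_0=12·1+0=12,  q_0=12·0+1=1
a_1=1:  p_1=1·12+1=13,  q_1=1·1+0=1
…
a_4=2:  p_4=2·51+38=140,  q_4=2·4+3=11
a_5=12:  p_5=12·140+51=1731,  q_5=12·11+4=136
a_6=2:  p_6=2·1731+140=3602,  q_6=2·136+11=283
a_7=1:  p_7=1·3602+1731=5333,  q_7=1·283+136=419
a_8=2:  p_8=2·5333+3602=14268,  q_8=2·419+283=1121
a_9=1:  p_9=1·14268+5333=19601,  q_9=1·1121+419=1540
(x₁, y₁) = (19601, 1540);  19601² − 162·1540² = 1 ✓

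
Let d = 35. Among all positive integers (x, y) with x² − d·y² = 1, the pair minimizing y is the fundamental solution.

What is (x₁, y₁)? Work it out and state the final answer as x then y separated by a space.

6 1

√35 = [5; 1,10, …], period ℓ=2 (even) → k=1
i=0: a=5 ⇒ p=5, q=1
i=1: a=1 ⇒ p=6, q=1
fundamental: x₁=6, y₁=1  (since 36 − 35·1 = 1)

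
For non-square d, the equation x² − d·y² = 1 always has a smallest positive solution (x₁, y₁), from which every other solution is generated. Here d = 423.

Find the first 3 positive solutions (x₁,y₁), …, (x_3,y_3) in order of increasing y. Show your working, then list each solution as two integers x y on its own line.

√423 = [20; 1,1,3,4,3,1,1,40, …], period ℓ=8 (even) → k=7
i=0: a=20 ⇒ p=20, q=1
…
i=2: a=1 ⇒ p=41, q=2
…
i=5: a=3 ⇒ p=1995, q=97
i=6: a=1 ⇒ p=2612, q=127
i=7: a=1 ⇒ p=4607, q=224
→ (4607, 224).  Check: 4607²=21224449, 423·224²=21224448, difference 1.
(x_2, y_2) = (4607·4607 + 423·224·224, 4607·224 + 224·4607) = (42448897, 2063936)
(x_3, y_3) = (4607·42448897 + 423·224·2063936, 4607·2063936 + 224·42448897) = (391124132351, 19017106080)

4607 224
42448897 2063936
391124132351 19017106080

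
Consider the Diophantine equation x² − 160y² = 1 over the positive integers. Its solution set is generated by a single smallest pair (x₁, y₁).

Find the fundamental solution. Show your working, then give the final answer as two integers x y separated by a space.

√160 = [12; 1,1,1,5,1,1,1,24, …], period ℓ=8 (even) → k=7
step 0: (12, 1)  from 12·(1,0) + (0,1)
step 1: (13, 1)  from 1·(12,1) + (1,0)
step 2: (25, 2)  from 1·(13,1) + (12,1)
step 3: (38, 3)  from 1·(25,2) + (13,1)
…
step 5: (253, 20)  from 1·(215,17) + (38,3)
step 6: (468, 37)  from 1·(253,20) + (215,17)
step 7: (721, 57)  from 1·(468,37) + (253,20)
fundamental: x₁=721, y₁=57  (since 519841 − 160·3249 = 1)

721 57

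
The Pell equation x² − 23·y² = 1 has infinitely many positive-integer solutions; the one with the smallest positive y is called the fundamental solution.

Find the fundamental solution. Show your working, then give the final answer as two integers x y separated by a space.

24 5

√23 → a₀=4, period (1,3,1,8); ℓ=4 even so k=3
k=0  a_k=4  p_k/q_k = 4/1
…
k=2  a_k=3  p_k/q_k = 19/4
k=3  a_k=1  p_k/q_k = 24/5
(x₁, y₁) = (24, 5);  24² − 23·5² = 1 ✓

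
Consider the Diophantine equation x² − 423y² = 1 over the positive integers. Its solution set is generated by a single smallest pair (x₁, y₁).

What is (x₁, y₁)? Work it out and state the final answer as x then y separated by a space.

d=423: √d = [20; 1,1,3,4,3,1,1,40] (ℓ=8, even), read p_7/q_7
k=0  a_k=20  p_k/q_k = 20/1
…
k=6  a_k=1  p_k/q_k = 2612/127
k=7  a_k=1  p_k/q_k = 4607/224
→ (4607, 224).  Check: 4607²=21224449, 423·224²=21224448, difference 1.

4607 224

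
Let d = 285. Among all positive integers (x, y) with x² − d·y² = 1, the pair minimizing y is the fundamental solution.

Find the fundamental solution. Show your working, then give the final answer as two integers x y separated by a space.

2431 144

[16; 1,7,2,7,1,32] for √285; ℓ=6 ⇒ convergent index 5
step 0: (16, 1)  from 16·(1,0) + (0,1)
…
step 2: (135, 8)  from 7·(17,1) + (16,1)
…
step 4: (2144, 127)  from 7·(287,17) + (135,8)
step 5: (2431, 144)  from 1·(2144,127) + (287,17)
(x₁, y₁) = (2431, 144);  2431² − 285·144² = 1 ✓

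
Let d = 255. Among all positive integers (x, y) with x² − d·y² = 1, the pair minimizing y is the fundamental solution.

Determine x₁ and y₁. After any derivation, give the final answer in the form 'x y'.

√255 = [15; 1,30, …], period ℓ=2 (even) → k=1
k=0  a_k=15  p_k/q_k = 15/1
k=1  a_k=1  p_k/q_k = 16/1
fundamental: x₁=16, y₁=1  (since 256 − 255·1 = 1)

16 1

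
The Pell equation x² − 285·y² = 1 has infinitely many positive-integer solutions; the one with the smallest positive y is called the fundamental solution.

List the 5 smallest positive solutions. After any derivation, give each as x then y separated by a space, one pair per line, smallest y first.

[16; 1,7,2,7,1,32] for √285; ℓ=6 ⇒ convergent index 5
i=0: a=16 ⇒ p=16, q=1
i=1: a=1 ⇒ p=17, q=1
…
i=3: a=2 ⇒ p=287, q=17
i=4: a=7 ⇒ p=2144, q=127
i=5: a=1 ⇒ p=2431, q=144
→ (2431, 144).  Check: 2431²=5909761, 285·144²=5909760, difference 1.
k=2:  x_2 = 2431·2431+285·144·144 = 11819521,  y_2 = 2431·144+144·2431 = 700128
k=3:  x_3 = 2431·11819521+285·144·700128 = 57466508671,  y_3 = 2431·700128+144·11819521 = 3404022192
k=4:  x_4 = 2431·57466508671+285·144·3404022192 = 279402153338881,  y_4 = 2431·3404022192+144·57466508671 = 16550355197376
k=5:  x_5 = 2431·279402153338881+285·144·16550355197376 = 1358453212067130751,  y_5 = 2431·16550355197376+144·279402153338881 = 80467823565619920

2431 144
11819521 700128
57466508671 3404022192
279402153338881 16550355197376
1358453212067130751 80467823565619920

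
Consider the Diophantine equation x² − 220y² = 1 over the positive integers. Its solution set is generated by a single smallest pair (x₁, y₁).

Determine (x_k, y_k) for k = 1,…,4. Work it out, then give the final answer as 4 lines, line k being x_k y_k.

√220 = [14; 1,4,1,28, …], period ℓ=4 (even) → k=3
k=0  a_k=14  p_k/q_k = 14/1
…
k=2  a_k=4  p_k/q_k = 74/5
k=3  a_k=1  p_k/q_k = 89/6
(x₁, y₁) = (89, 6);  89² − 220·6² = 1 ✓
n=2: (89,6)∘(89,6) = (89·89+220·6·6, 89·6+6·89) = (15841,1068)
n=3: (15841,1068)∘(89,6) = (89·15841+220·6·1068, 89·1068+6·15841) = (2819609,190098)
n=4: (2819609,190098)∘(89,6) = (89·2819609+220·6·190098, 89·190098+6·2819609) = (501874561,33836376)

89 6
15841 1068
2819609 190098
501874561 33836376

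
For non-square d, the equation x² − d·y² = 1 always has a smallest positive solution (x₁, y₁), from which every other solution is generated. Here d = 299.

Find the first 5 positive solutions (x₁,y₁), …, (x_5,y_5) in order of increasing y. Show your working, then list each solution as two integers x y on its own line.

415 24
344449 19920
285892255 16533576
237290227201 13722848160
196950602684575 11389947439224

d=299: √d = [17; 3,2,3,34] (ℓ=4, even), read p_3/q_3
i=0: a=17 ⇒ p=17, q=1
i=1: a=3 ⇒ p=52, q=3
i=2: a=2 ⇒ p=121, q=7
i=3: a=3 ⇒ p=415, q=24
→ (415, 24).  Check: 415²=172225, 299·24²=172224, difference 1.
(x_2, y_2) = (415·415 + 299·24·24, 415·24 + 24·415) = (344449, 19920)
(x_3, y_3) = (415·344449 + 299·24·19920, 415·19920 + 24·344449) = (285892255, 16533576)
(x_4, y_4) = (415·285892255 + 299·24·16533576, 415·16533576 + 24·285892255) = (237290227201, 13722848160)
(x_5, y_5) = (415·237290227201 + 299·24·13722848160, 415·13722848160 + 24·237290227201) = (196950602684575, 11389947439224)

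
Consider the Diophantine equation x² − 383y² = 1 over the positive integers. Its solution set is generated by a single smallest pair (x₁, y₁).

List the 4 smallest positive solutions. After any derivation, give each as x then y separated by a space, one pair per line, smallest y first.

[19; 1,1,3,19,3,1,1,38] for √383; ℓ=8 ⇒ convergent index 7
k=0  a_k=19  p_k/q_k = 19/1
k=1  a_k=1  p_k/q_k = 20/1
k=2  a_k=1  p_k/q_k = 39/2
k=3  a_k=3  p_k/q_k = 137/7
…
k=5  a_k=3  p_k/q_k = 8063/412
k=6  a_k=1  p_k/q_k = 10705/547
k=7  a_k=1  p_k/q_k = 18768/959
(x₁, y₁) = (18768, 959);  18768² − 383·959² = 1 ✓
(x_2, y_2) = (18768·18768 + 383·959·959, 18768·959 + 959·18768) = (704475647, 35997024)
(x_3, y_3) = (18768·704475647 + 383·959·35997024, 18768·35997024 + 959·704475647) = (26443197867024, 1351184291905)
(x_4, y_4) = (18768·26443197867024 + 383·959·1351184291905, 18768·1351184291905 + 959·26443197867024) = (992571874432137217, 50718053544949056)

18768 959
704475647 35997024
26443197867024 1351184291905
992571874432137217 50718053544949056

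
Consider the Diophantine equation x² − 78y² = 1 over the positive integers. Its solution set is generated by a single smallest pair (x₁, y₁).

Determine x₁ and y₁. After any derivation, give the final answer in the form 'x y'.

[8; 1,4,1,16] for √78; ℓ=4 ⇒ convergent index 3
a_0=8:  p_0=8·1+0=8,  q_0=8·0+1=1
…
a_2=4:  p_2=4·9+8=44,  q_2=4·1+1=5
a_3=1:  p_3=1·44+9=53,  q_3=1·5+1=6
→ (53, 6).  Check: 53²=2809, 78·6²=2808, difference 1.

53 6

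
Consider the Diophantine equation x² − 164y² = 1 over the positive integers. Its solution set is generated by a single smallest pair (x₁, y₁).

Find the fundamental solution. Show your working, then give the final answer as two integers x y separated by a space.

2049 160

d=164: √d = [12; 1,4,6,4,1,24] (ℓ=6, even), read p_5/q_5
k=0  a_k=12  p_k/q_k = 12/1
k=1  a_k=1  p_k/q_k = 13/1
k=2  a_k=4  p_k/q_k = 64/5
k=3  a_k=6  p_k/q_k = 397/31
k=4  a_k=4  p_k/q_k = 1652/129
k=5  a_k=1  p_k/q_k = 2049/160
fundamental: x₁=2049, y₁=160  (since 4198401 − 164·25600 = 1)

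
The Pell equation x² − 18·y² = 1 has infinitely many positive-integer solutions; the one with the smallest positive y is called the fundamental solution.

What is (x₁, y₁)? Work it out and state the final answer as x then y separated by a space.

17 4

d=18: √d = [4; 4,8] (ℓ=2, even), read p_1/q_1
k=0  a_k=4  p_k/q_k = 4/1
k=1  a_k=4  p_k/q_k = 17/4
→ (17, 4).  Check: 17²=289, 18·4²=288, difference 1.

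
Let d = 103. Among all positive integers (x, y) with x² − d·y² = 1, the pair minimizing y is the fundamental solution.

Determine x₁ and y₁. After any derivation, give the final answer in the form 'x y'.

√103 → a₀=10, period (6,1,2,1,1,9,1,1,2,1,6,20); ℓ=12 even so k=11
step 0: (10, 1)  from 10·(1,0) + (0,1)
step 1: (61, 6)  from 6·(10,1) + (1,0)
step 2: (71, 7)  from 1·(61,6) + (10,1)
step 3: (203, 20)  from 2·(71,7) + (61,6)
step 4: (274, 27)  from 1·(203,20) + (71,7)
step 5: (477, 47)  from 1·(274,27) + (203,20)
step 6: (4567, 450)  from 9·(477,47) + (274,27)
step 7: (5044, 497)  from 1·(4567,450) + (477,47)
step 8: (9611, 947)  from 1·(5044,497) + (4567,450)
step 9: (24266, 2391)  from 2·(9611,947) + (5044,497)
step 10: (33877, 3338)  from 1·(24266,2391) + (9611,947)
step 11: (227528, 22419)  from 6·(33877,3338) + (24266,2391)
(x₁, y₁) = (227528, 22419);  227528² − 103·22419² = 1 ✓

227528 22419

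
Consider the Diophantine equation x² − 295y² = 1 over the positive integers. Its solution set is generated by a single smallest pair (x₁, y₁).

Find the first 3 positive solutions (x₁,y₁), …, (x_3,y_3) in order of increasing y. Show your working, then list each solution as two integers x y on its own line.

2024999 117900
8201241900001 477494764200
33215013292518224999 1933852840020353700

√295 = [17; 5,1,2,3,2,6,2,3,2,1,5,34, …], period ℓ=12 (even) → k=11
k=0  a_k=17  p_k/q_k = 17/1
k=1  a_k=5  p_k/q_k = 86/5
k=2  a_k=1  p_k/q_k = 103/6
…
k=4  a_k=3  p_k/q_k = 979/57
k=5  a_k=2  p_k/q_k = 2250/131
…
k=8  a_k=3  p_k/q_k = 108103/6294
k=9  a_k=2  p_k/q_k = 247414/14405
k=10  a_k=1  p_k/q_k = 355517/20699
k=11  a_k=5  p_k/q_k = 2024999/117900
(x₁, y₁) = (2024999, 117900);  2024999² − 295·117900² = 1 ✓
n=2: (2024999,117900)∘(2024999,117900) = (2024999·2024999+295·117900·117900, 2024999·117900+117900·2024999) = (8201241900001,477494764200)
n=3: (8201241900001,477494764200)∘(2024999,117900) = (2024999·8201241900001+295·117900·477494764200, 2024999·477494764200+117900·8201241900001) = (33215013292518224999,1933852840020353700)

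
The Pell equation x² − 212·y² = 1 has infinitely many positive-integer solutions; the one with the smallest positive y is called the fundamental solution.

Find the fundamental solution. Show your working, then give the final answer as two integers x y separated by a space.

[14; 1,1,3,1,1,…,1,1,28] for √212; ℓ=14 ⇒ convergent index 13
a_0=14:  p_0=14·1+0=14,  q_0=14·0+1=1
…
a_3=3:  p_3=3·29+15=102,  q_3=3·2+1=7
…
a_8=1:  p_8=1·2417+364=2781,  q_8=1·166+25=191
…
a_10=1:  p_10=1·5198+2781=7979,  q_10=1·357+191=548
a_11=3:  p_11=3·7979+5198=29135,  q_11=3·548+357=2001
a_12=1:  p_12=1·29135+7979=37114,  q_12=1·2001+548=2549
a_13=1:  p_13=1·37114+29135=66249,  q_13=1·2549+2001=4550
fundamental: x₁=66249, y₁=4550  (since 4388930001 − 212·20702500 = 1)

66249 4550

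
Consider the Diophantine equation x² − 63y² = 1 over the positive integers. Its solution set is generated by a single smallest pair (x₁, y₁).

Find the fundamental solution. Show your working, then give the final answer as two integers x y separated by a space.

8 1

√63 → a₀=7, period (1,14); ℓ=2 even so k=1
k=0  a_k=7  p_k/q_k = 7/1
k=1  a_k=1  p_k/q_k = 8/1
fundamental: x₁=8, y₁=1  (since 64 − 63·1 = 1)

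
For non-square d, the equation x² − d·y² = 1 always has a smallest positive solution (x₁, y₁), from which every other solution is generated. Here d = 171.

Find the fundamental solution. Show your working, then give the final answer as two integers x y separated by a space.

d=171: √d = [13; 13,26] (ℓ=2, even), read p_1/q_1
a_0=13:  p_0=13·1+0=13,  q_0=13·0+1=1
a_1=13:  p_1=13·13+1=170,  q_1=13·1+0=13
(x₁, y₁) = (170, 13);  170² − 171·13² = 1 ✓

170 13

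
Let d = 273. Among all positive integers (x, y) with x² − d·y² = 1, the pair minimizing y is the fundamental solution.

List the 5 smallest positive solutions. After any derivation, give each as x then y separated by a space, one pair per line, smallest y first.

√273 → a₀=16, period (1,1,10,1,1,32); ℓ=6 even so k=5
i=0: a=16 ⇒ p=16, q=1
i=1: a=1 ⇒ p=17, q=1
…
i=3: a=10 ⇒ p=347, q=21
i=4: a=1 ⇒ p=380, q=23
i=5: a=1 ⇒ p=727, q=44
→ (727, 44).  Check: 727²=528529, 273·44²=528528, difference 1.
(x_2, y_2) = (727·727 + 273·44·44, 727·44 + 44·727) = (1057057, 63976)
(x_3, y_3) = (727·1057057 + 273·44·63976, 727·63976 + 44·1057057) = (1536960151, 93021060)
(x_4, y_4) = (727·1536960151 + 273·44·93021060, 727·93021060 + 44·1536960151) = (2234739002497, 135252557264)
(x_5, y_5) = (727·2234739002497 + 273·44·135252557264, 727·135252557264 + 44·2234739002497) = (3249308972670487, 196657125240796)

727 44
1057057 63976
1536960151 93021060
2234739002497 135252557264
3249308972670487 196657125240796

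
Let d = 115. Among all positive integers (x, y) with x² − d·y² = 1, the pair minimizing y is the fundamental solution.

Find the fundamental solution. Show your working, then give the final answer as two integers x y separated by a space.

1126 105

[10; 1,2,1,1,1,1,1,2,1,20] for √115; ℓ=10 ⇒ convergent index 9
k=0  a_k=10  p_k/q_k = 10/1
k=1  a_k=1  p_k/q_k = 11/1
k=2  a_k=2  p_k/q_k = 32/3
k=3  a_k=1  p_k/q_k = 43/4
…
k=5  a_k=1  p_k/q_k = 118/11
k=6  a_k=1  p_k/q_k = 193/18
k=7  a_k=1  p_k/q_k = 311/29
k=8  a_k=2  p_k/q_k = 815/76
k=9  a_k=1  p_k/q_k = 1126/105
(x₁, y₁) = (1126, 105);  1126² − 115·105² = 1 ✓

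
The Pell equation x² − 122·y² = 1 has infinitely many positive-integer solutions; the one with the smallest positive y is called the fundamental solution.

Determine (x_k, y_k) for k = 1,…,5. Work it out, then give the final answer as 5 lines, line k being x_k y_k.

d=122: √d = [11; 22] (ℓ=1, odd), read p_1/q_1
k=0  a_k=11  p_k/q_k = 11/1
k=1  a_k=22  p_k/q_k = 243/22
fundamental: x₁=243, y₁=22  (since 59049 − 122·484 = 1)
(x_2, y_2) = (243·243 + 122·22·22, 243·22 + 22·243) = (118097, 10692)
(x_3, y_3) = (243·118097 + 122·22·10692, 243·10692 + 22·118097) = (57394899, 5196290)
(x_4, y_4) = (243·57394899 + 122·22·5196290, 243·5196290 + 22·57394899) = (27893802817, 2525386248)
(x_5, y_5) = (243·27893802817 + 122·22·2525386248, 243·2525386248 + 22·27893802817) = (13556330774163, 1227332520238)

243 22
118097 10692
57394899 5196290
27893802817 2525386248
13556330774163 1227332520238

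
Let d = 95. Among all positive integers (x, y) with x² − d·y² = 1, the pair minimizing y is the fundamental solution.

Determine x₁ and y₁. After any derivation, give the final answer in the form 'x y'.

39 4

√95 → a₀=9, period (1,2,1,18); ℓ=4 even so k=3
a_0=9:  p_0=9·1+0=9,  q_0=9·0+1=1
…
a_2=2:  p_2=2·10+9=29,  q_2=2·1+1=3
a_3=1:  p_3=1·29+10=39,  q_3=1·3+1=4
fundamental: x₁=39, y₁=4  (since 1521 − 95·16 = 1)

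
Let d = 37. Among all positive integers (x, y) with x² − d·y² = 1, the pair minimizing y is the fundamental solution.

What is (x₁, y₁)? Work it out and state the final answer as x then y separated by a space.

[6; 12] for √37; ℓ=1 ⇒ convergent index 1
step 0: (6, 1)  from 6·(1,0) + (0,1)
step 1: (73, 12)  from 12·(6,1) + (1,0)
fundamental: x₁=73, y₁=12  (since 5329 − 37·144 = 1)

73 12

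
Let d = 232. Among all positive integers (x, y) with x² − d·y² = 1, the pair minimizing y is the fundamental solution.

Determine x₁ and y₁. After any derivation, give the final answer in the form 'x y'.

19603 1287

√232 → a₀=15, period (4,3,7,3,4,30); ℓ=6 even so k=5
a_0=15:  p_0=15·1+0=15,  q_0=15·0+1=1
…
a_2=3:  p_2=3·61+15=198,  q_2=3·4+1=13
a_3=7:  p_3=7·198+61=1447,  q_3=7·13+4=95
a_4=3:  p_4=3·1447+198=4539,  q_4=3·95+13=298
a_5=4:  p_5=4·4539+1447=19603,  q_5=4·298+95=1287
→ (19603, 1287).  Check: 19603²=384277609, 232·1287²=384277608, difference 1.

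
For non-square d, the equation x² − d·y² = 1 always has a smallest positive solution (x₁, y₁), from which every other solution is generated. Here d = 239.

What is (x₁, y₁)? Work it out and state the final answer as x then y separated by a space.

6195120 400729

√239 = [15; 2,5,1,2,4,15,4,2,1,5,2,30, …], period ℓ=12 (even) → k=11
k=0  a_k=15  p_k/q_k = 15/1
k=1  a_k=2  p_k/q_k = 31/2
…
k=3  a_k=1  p_k/q_k = 201/13
k=4  a_k=2  p_k/q_k = 572/37
k=5  a_k=4  p_k/q_k = 2489/161
k=6  a_k=15  p_k/q_k = 37907/2452
k=7  a_k=4  p_k/q_k = 154117/9969
k=8  a_k=2  p_k/q_k = 346141/22390
k=9  a_k=1  p_k/q_k = 500258/32359
k=10  a_k=5  p_k/q_k = 2847431/184185
k=11  a_k=2  p_k/q_k = 6195120/400729
(x₁, y₁) = (6195120, 400729);  6195120² − 239·400729² = 1 ✓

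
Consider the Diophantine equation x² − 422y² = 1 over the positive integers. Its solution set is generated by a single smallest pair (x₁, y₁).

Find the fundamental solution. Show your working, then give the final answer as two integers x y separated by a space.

√422 → a₀=20, period (1,1,5,2,1,…,1,1,40); ℓ=14 even so k=13
step 0: (20, 1)  from 20·(1,0) + (0,1)
step 1: (21, 1)  from 1·(20,1) + (1,0)
step 2: (41, 2)  from 1·(21,1) + (20,1)
…
step 6: (2650, 129)  from 3·(719,35) + (493,24)
step 7: (53719, 2615)  from 20·(2650,129) + (719,35)
step 8: (163807, 7974)  from 3·(53719,2615) + (2650,129)
step 9: (217526, 10589)  from 1·(163807,7974) + (53719,2615)
step 10: (598859, 29152)  from 2·(217526,10589) + (163807,7974)
…
step 12: (3810680, 185501)  from 1·(3211821,156349) + (598859,29152)
step 13: (7022501, 341850)  from 1·(3810680,185501) + (3211821,156349)
(x₁, y₁) = (7022501, 341850);  7022501² − 422·341850² = 1 ✓

7022501 341850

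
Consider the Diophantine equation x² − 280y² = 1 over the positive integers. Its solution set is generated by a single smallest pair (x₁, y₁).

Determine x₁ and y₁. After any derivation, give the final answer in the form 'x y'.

251 15

[16; 1,2,1,2,1,32] for √280; ℓ=6 ⇒ convergent index 5
i=0: a=16 ⇒ p=16, q=1
…
i=3: a=1 ⇒ p=67, q=4
i=4: a=2 ⇒ p=184, q=11
i=5: a=1 ⇒ p=251, q=15
(x₁, y₁) = (251, 15);  251² − 280·15² = 1 ✓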